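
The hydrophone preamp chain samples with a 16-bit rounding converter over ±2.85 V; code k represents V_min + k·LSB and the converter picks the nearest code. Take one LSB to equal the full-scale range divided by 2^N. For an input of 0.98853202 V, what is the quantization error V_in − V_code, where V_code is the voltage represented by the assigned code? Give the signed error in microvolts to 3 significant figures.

−26.9 µV

Full-scale range = 2.85 V − (-2.85 V) = 5.7 V. LSB = 5.7 V / 2^16 ≈ 86.98 µV.
Position in LSBs: (0.98853202 − (-2.85)) × 65536/5.7 = 44133.6903; rounding gives k = 44134.
Reconstructed level: -2.85 + 44134 × 5.7/65536 V = 0.98855895996 V.
V_in − V_code = 0.98853202 − (0.98855895996) = −26.9 µV.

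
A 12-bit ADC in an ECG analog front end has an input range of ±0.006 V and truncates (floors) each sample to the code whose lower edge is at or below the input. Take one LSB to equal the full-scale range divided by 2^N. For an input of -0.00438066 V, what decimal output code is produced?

552

Range = 0.006 − (-0.006) = 0.012 V. LSB = 0.012 V / 2^12 ≈ 2.930 µV.
code = ⌊(V_in − V_min)/LSB⌋ = ⌊(V_in − V_min) × 2^12 / range⌋
     = ⌊(-0.00438066 − (-0.006)) × 4096 / 0.012⌋ = ⌊0.00161934 × 4096/0.012⌋
     = ⌊552.735⌋ = 552.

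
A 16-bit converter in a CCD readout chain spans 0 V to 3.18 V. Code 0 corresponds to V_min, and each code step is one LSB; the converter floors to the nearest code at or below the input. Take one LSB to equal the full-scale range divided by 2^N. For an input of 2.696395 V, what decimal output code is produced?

V_FS = 3.18 V. LSB = 3.18 V / 2^16 ≈ 48.52 µV.
V_in − V_min = 2.696395 − (0) = 2.696395 V.
Divide by LSB: 2.696395 × 65536/3.18 = 55569.4788.
Truncating gives code 55569.

55569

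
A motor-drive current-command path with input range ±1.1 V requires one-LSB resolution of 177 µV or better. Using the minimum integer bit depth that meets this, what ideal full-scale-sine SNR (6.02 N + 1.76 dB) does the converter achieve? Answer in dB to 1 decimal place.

Range = 1.1 − (-1.1) = 2.2 V.
Required number of levels: 2.2/177 µV = 12429; smallest N with 2^N ≥ that is 14.
SNR = 6.02 × 14 + 1.76 = 86.04 dB.

86.0 dB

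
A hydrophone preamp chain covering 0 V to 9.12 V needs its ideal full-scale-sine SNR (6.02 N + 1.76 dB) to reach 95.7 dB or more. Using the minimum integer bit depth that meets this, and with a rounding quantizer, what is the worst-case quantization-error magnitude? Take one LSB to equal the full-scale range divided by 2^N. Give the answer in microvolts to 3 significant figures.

69.6 µV

Full-scale range = 9.12 V.
Required N = ⌈(95.7 − 1.76)/6.02⌉ = ⌈15.605⌉ = 16.
LSB = 9.12 V ÷ 2^16 = 9.12/65536 V = 139.16 µV.
|e|_max = LSB/2 = 69.6 µV.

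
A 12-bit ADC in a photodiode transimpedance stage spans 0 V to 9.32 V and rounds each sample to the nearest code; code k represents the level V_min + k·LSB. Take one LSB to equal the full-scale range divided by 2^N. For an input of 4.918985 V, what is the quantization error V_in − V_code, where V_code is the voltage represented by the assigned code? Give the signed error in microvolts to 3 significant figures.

−410 µV

Span = 9.32 V. LSB = 9.32 V / 2^12 ≈ 2.275 mV.
(4.918985 − (0)) / LSB = 4.918985 × 4096/9.32 = 2161.8200. Nearest integer: k = 2162.
V_code = 0 + (2162/4096) × 9.32 = 4.919394531 V.
V_in − V_code = 4.918985 − (4.919394531) = −410 µV.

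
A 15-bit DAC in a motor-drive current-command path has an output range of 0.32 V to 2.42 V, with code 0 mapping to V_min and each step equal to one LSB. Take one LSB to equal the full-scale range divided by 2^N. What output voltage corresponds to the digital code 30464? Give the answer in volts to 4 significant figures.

2.272 V

The full-scale span is 2.42 − (0.32) = 2.1 V. LSB = 2.1 V / 2^15.
Output = V_min + (30464/32768) × range = 0.32 + 0.929688 × 2.1 V
      = 0.32 V + 1.95234 V = 2.27234 V.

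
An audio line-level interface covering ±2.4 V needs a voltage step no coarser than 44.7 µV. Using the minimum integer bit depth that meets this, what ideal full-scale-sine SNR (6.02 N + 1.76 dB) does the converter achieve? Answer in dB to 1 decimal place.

Range = 2.4 − (-2.4) = 4.8 V.
Need 2^N ≥ 4.8 V / 44.7 µV = 107400 → N_min = 17.
Ideal SNR at N = 17: 6.02·17 + 1.76 = 104.1 dB.

104.1 dB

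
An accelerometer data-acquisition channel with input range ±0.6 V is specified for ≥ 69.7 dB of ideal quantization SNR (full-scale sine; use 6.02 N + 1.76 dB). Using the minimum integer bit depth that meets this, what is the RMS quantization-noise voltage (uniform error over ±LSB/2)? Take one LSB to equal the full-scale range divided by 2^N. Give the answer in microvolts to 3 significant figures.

84.6 µV

Range = 0.6 − (-0.6) = 1.2 V.
N ≥ (69.7 − 1.76)/6.02 = 11.286 → N_min = 12.
LSB = 1.2 V / 2^12 = 292.97 µV.
σ_q = LSB/√12 = 292.97 µV/3.4641 = 84.6 µV.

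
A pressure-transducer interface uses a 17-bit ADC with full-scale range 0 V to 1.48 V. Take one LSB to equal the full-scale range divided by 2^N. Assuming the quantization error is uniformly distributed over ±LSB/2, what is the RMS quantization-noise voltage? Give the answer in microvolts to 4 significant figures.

3.260 µV

V_FS = 1.48 V.
Step size = 1.48/131072 V = 11.2915 µV.
RMS of a uniform error over width LSB is LSB/√12 = 3.260 µV.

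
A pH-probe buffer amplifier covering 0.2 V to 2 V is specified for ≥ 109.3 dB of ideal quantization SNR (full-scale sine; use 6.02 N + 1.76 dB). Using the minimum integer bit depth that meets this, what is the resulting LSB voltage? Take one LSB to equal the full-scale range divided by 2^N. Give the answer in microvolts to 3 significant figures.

6.87 µV

Span: 2 V − (0.2 V) = 1.8 V.
N ≥ (109.3 − 1.76)/6.02 = 17.864 → N_min = 18.
One LSB is 1.8 V / 262144 = 6.87 µV.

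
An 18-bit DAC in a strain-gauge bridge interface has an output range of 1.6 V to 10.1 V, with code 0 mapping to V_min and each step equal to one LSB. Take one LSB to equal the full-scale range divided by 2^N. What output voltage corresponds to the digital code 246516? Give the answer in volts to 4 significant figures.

Full-scale range = 10.1 V − (1.6 V) = 8.5 V. LSB = 8.5 V / 2^18.
V_out = 1.6 + 246516 × (8.5/262144) V
      = 1.6 + 7.99326 = 9.59326 V.

9.593 V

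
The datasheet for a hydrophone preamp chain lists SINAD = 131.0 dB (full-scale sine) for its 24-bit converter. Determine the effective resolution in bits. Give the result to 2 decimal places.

Inverting SNR = 6.02 N + 1.76: N_eff = (131.0 − 1.76)/6.02 = 21.4684.

21.47 bits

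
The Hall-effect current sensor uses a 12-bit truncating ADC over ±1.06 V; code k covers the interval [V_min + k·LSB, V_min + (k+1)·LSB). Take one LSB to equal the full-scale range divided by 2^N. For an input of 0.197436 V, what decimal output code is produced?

2429

The full-scale span is 1.06 − (-1.06) = 2.12 V. LSB = 2.12 V / 2^12 ≈ 0.5176 mV.
(V_in − V_min) × 2^12/range = (0.197436 − (-1.06)) × 4096/2.12 = 2429.461.
Floor → code = 2429.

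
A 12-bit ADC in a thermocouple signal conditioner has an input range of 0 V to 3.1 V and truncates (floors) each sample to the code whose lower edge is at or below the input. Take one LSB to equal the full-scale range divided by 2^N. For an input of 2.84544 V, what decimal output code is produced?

Range is 3.1 V. LSB = 3.1 V / 2^12 ≈ 0.7568 mV.
code = ⌊(V_in − V_min)/LSB⌋ = ⌊(V_in − V_min) × 2^12 / range⌋
     = ⌊(2.84544 − (0)) × 4096 / 3.1⌋ = ⌊2.84544 × 4096/3.1⌋
     = ⌊3759.652⌋ = 3759.

3759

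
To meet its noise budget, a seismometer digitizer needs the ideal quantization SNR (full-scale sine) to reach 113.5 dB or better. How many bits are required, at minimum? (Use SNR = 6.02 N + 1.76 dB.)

19 bits

N ≥ (113.5 − 1.76)/6.02 = 18.561 → N_min = 19.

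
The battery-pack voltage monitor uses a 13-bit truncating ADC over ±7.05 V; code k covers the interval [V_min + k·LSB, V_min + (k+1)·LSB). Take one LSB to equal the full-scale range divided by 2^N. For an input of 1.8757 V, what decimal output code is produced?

5185

The full-scale span is 7.05 − (-7.05) = 14.1 V. LSB = 14.1 V / 2^13 ≈ 1.721 mV.
code = ⌊(V_in − V_min)/LSB⌋ = ⌊(V_in − V_min) × 2^13 / range⌋
     = ⌊(1.8757 − (-7.05)) × 8192 / 14.1⌋ = ⌊8.9257 × 8192/14.1⌋
     = ⌊5185.768⌋ = 5185.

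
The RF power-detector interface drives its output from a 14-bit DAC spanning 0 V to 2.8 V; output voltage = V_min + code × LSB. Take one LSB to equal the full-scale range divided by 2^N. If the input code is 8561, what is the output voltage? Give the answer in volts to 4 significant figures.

1.463 V

Full-scale range = 2.8 V. LSB = 2.8 V / 2^14.
V_out = 0 + 8561 × (2.8/16384) V
      = 0 V + 1.46306 V = 1.46306 V.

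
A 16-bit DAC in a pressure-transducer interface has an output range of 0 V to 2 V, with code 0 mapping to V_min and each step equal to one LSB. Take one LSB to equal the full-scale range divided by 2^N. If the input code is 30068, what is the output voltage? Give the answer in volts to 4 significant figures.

0.9176 V

Span = 2 V. LSB = 2 V / 2^16.
V_out = 0 + 30068 × (2/65536) V
      = 0 + 0.917603 = 0.917603 V.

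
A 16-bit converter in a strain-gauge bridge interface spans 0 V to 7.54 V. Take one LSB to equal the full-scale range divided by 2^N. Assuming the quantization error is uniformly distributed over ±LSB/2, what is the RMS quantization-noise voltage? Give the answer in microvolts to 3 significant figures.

Full-scale range = 7.54 V.
One LSB is 7.54 V / 65536 = 115.05 µV.
RMS of a uniform error over width LSB is LSB/√12 = 33.2 µV.

33.2 µV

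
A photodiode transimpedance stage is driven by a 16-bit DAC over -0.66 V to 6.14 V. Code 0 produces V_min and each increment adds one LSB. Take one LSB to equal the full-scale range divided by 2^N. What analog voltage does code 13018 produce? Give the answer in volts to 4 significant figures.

0.6907 V

Full-scale range = 6.14 V − (-0.66 V) = 6.8 V. LSB = 6.8 V / 2^16.
V_out = -0.66 + 13018 × (6.8/65536) V
      = -0.66 + 1.35074 = 0.690745 V.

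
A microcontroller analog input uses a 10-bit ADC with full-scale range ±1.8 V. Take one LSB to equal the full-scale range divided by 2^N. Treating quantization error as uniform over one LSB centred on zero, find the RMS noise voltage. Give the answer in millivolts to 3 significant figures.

1.01 mV

Span: 1.8 V − (-1.8 V) = 3.6 V.
LSB = 3.6 V / 2^10 = 3.5156 mV.
RMS of a uniform error over width LSB is LSB/√12 = 1.01 mV.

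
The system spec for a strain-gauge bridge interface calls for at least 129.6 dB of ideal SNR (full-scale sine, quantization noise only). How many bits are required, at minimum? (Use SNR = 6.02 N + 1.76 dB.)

22 bits

Required N = ⌈(129.6 − 1.76)/6.02⌉ = ⌈21.236⌉ = 22.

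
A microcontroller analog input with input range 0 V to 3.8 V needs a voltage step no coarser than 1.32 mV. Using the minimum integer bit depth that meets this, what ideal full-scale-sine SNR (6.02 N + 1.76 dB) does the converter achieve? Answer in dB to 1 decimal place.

74.0 dB

Span = 3.8 V.
Need 2^N ≥ 3.8 V / 1.32 mV = 2879 → N_min = 12.
SNR = 6.02 × 12 + 1.76 = 74.00 dB.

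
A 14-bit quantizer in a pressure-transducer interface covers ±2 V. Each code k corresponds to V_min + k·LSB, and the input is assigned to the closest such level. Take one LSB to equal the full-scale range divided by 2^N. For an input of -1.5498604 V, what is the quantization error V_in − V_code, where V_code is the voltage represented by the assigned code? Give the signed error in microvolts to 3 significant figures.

−55.7 µV

The full-scale span is 2 − (-2) = 4 V. LSB = 4 V / 2^14 ≈ 244.1 µV.
Position in LSBs: (-1.5498604 − (-2)) × 16384/4 = 1843.7718; rounding gives k = 1844.
V_code = V_min + k × range/2^14 = -2 + 1844 × 4/16384 = -1.5498046875 V.
Error = V_in − V_code = -1.5498604 − (-1.5498046875) = −55.7 µV.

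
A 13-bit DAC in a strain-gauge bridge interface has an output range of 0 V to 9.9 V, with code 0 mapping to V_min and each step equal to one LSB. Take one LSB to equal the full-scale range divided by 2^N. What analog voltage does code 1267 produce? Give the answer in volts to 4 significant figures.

1.531 V

Range is 9.9 V. LSB = 9.9 V / 2^13.
V_out = 0 + 1267 × (9.9/8192) V
      = 0 + 1.53116 = 1.53116 V.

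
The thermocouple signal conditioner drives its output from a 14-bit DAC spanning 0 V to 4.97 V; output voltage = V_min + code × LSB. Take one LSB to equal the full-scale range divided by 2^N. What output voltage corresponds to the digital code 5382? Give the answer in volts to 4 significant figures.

Span = 4.97 V. LSB = 4.97 V / 2^14.
V_out = 0 + 5382 × (4.97/16384) V
      = 0 + 1.63260 = 1.63260 V.

1.633 V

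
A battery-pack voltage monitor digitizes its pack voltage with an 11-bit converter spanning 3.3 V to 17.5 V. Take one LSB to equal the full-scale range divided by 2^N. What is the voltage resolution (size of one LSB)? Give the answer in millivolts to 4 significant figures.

6.934 mV

Full-scale range = 17.5 V − (3.3 V) = 14.2 V.
Number of codes = 2^11 = 2048.
LSB = 14.2 V ÷ 2^11 = 14.2/2048 V = 6.934 mV.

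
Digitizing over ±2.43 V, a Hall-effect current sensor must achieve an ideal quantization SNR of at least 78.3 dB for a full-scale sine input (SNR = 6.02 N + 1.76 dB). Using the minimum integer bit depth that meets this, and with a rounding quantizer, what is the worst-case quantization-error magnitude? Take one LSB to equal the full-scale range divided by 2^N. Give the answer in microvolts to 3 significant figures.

Full-scale range = 2.43 V − (-2.43 V) = 4.86 V.
Solving 6.02 N ≥ 78.3 − 1.76: N ≥ 12.714. Round up → N = 13.
LSB = 4.86 V ÷ 2^13 = 4.86/8192 V = 0.59326 mV.
|e|_max = LSB/2 = 297 µV.

297 µV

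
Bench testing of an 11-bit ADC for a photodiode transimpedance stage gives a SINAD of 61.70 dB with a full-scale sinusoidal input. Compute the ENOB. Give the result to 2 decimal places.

(61.70 − 1.76) / 6.02 = 59.94/6.02 = 9.9568 effective bits.

9.96 bits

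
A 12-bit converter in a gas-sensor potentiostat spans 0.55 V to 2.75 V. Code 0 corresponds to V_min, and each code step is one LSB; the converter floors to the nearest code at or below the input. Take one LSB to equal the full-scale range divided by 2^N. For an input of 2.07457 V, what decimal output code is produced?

2838

Full-scale range = 2.75 V − (0.55 V) = 2.2 V. LSB = 2.2 V / 2^12 ≈ 0.5371 mV.
(V_in − V_min) × 2^12/range = (2.07457 − (0.55)) × 4096/2.2 = 2838.472.
Floor → code = 2838.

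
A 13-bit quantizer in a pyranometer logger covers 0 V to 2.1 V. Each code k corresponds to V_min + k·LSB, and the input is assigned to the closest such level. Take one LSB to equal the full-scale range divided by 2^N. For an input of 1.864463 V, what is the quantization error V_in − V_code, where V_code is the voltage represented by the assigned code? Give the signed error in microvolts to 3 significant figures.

+46.5 µV

Range is 2.1 V. LSB = 2.1 V / 2^13 ≈ 256.3 µV.
(V_in − V_min)/LSB = (1.864463 − (0)) × 8192/2.1 = 7273.1814 → nearest code k = 7273.
Reconstructed level: 0 + 7273 × 2.1/8192 V = 1.864416504 V.
e = 1.864463 − (1.864416504) = +46.5 µV.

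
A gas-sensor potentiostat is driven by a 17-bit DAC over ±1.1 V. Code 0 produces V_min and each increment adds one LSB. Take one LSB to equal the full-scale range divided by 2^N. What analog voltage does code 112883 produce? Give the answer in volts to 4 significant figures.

0.7947 V

Span: 1.1 V − (-1.1 V) = 2.2 V. LSB = 2.2 V / 2^17.
V_out = V_min + code × LSB = -1.1 V + 112883 × 2.2 V / 131072
      = -1.1 V + 1.89470 V = 0.794704 V.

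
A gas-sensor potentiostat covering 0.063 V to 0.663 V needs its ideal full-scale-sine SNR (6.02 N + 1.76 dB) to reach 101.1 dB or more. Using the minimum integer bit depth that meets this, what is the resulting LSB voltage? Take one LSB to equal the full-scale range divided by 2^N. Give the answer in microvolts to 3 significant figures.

Full-scale range = 0.663 V − (0.063 V) = 0.6 V.
Solving 6.02 N ≥ 101.1 − 1.76: N ≥ 16.502. Round up → N = 17.
LSB = 0.6 V / 2^17 = 4.58 µV.

4.58 µV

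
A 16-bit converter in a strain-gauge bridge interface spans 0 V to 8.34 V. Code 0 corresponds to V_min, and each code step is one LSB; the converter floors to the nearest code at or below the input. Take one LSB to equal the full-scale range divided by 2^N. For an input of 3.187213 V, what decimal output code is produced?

Range is 8.34 V. LSB = 8.34 V / 2^16 ≈ 127.3 µV.
(V_in − V_min) × 2^16/range = (3.187213 − (0)) × 65536/8.34 = 25045.227.
Floor → code = 25045.

25045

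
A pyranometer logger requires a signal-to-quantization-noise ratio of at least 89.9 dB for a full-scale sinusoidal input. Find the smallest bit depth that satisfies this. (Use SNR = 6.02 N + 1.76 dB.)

Solving 6.02 N ≥ 89.9 − 1.76: N ≥ 14.641. Round up → N = 15.

15 bits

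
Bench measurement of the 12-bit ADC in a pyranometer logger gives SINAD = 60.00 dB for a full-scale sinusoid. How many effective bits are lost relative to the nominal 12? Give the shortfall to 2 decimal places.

2.33 bits

N_eff = (60.00 − 1.76)/6.02 = 9.6744 bits.
Lost resolution: 12 − 9.6744 = 2.3256 bits.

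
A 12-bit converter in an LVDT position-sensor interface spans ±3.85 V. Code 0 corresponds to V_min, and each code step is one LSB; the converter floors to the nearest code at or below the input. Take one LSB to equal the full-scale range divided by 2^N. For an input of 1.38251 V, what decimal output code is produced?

Range = 3.85 − (-3.85) = 7.7 V. LSB = 7.7 V / 2^12 ≈ 1.880 mV.
V_in − V_min = 1.38251 − (-3.85) = 5.23251 V.
Divide by LSB: 5.23251 × 4096/7.7 = 2783.4235.
Truncating gives code 2783.

2783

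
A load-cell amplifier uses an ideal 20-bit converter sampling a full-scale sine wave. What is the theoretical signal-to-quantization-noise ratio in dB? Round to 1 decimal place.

122.2 dB

6.02(20) + 1.76 = 120.40 + 1.76 = 122.16 dB.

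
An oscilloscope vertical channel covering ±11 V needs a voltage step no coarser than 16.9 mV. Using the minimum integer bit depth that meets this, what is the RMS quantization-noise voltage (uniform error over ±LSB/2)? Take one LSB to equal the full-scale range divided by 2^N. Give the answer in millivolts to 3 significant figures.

Span: 11 V − (-11 V) = 22 V.
22 V / 16.9 mV = 1302. Since 2^10 = 1024 and 2^11 = 2048, N = 11.
One LSB is 22 V / 2048 = 10.742 mV.
σ_q = LSB/√12 = 10.742 mV/3.4641 = 3.10 mV.

3.10 mV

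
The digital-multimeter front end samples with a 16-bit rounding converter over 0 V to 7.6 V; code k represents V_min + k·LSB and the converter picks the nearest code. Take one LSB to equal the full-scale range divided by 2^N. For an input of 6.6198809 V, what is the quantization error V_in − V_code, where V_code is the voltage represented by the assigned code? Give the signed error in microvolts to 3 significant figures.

+32.3 µV

Full-scale range = 7.6 V. LSB = 7.6 V / 2^16 ≈ 116.0 µV.
Position in LSBs: (6.6198809 − (0)) × 65536/7.6 = 57084.2782; rounding gives k = 57084.
Reconstructed level: 0 + 57084 × 7.6/65536 V = 6.6198486328 V.
Error = V_in − V_code = 6.6198809 − (6.6198486328) = +32.3 µV.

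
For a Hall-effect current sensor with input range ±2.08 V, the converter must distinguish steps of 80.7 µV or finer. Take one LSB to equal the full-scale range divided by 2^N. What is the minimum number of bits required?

16 bits

Full-scale range = 2.08 V − (-2.08 V) = 4.16 V.
4.16 V / 80.7 µV = 51550. Since 2^15 = 32768 and 2^16 = 65536, N = 16.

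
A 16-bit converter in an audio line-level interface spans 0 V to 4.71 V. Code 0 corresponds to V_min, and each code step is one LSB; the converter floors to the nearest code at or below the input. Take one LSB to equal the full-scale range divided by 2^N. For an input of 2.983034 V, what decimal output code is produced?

V_FS = 4.71 V. LSB = 4.71 V / 2^16 ≈ 71.87 µV.
(V_in − V_min) × 2^16/range = (2.983034 − (0)) × 65536/4.71 = 41506.606.
Floor → code = 41506.

41506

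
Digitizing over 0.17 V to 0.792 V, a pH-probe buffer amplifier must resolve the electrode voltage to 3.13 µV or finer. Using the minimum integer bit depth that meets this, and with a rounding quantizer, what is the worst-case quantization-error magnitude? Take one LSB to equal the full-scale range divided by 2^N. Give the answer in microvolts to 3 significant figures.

The full-scale span is 0.792 − (0.17) = 0.622 V.
Levels needed ≥ 0.622/3.13 µV = 198700. 2^18 = 262144 suffices, so N_min = 18.
One LSB is 0.622 V / 262144 = 2.3727 µV.
Max error for round-to-nearest is LSB/2 = 1.19 µV.

1.19 µV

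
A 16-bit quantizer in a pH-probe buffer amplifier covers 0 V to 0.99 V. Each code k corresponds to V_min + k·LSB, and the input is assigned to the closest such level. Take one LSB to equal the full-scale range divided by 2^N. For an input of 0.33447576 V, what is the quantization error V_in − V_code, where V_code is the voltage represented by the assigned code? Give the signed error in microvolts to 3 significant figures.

−5.75 µV

Full-scale range = 0.99 V. LSB = 0.99 V / 2^16 ≈ 15.11 µV.
(V_in − V_min)/LSB = (0.33447576 − (0)) × 65536/0.99 = 22141.6196 → nearest code k = 22142.
Reconstructed level: 0 + 22142 × 0.99/65536 V = 0.33448150635 V.
V_in − V_code = 0.33447576 − (0.33448150635) = −5.75 µV.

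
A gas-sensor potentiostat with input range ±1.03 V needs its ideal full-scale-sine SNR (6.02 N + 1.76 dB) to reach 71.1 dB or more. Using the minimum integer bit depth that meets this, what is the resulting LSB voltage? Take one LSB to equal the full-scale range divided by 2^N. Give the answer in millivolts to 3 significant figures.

0.503 mV

Range = 1.03 − (-1.03) = 2.06 V.
Required N = ⌈(71.1 − 1.76)/6.02⌉ = ⌈11.518⌉ = 12.
One LSB is 2.06 V / 4096 = 0.503 mV.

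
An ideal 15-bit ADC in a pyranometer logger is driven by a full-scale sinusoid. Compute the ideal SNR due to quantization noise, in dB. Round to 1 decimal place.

92.1 dB

For an ideal N-bit converter with full-scale sine input, SNR = 6.02 N + 1.76 dB. SNR = 6.02 × 15 + 1.76 = 90.30 + 1.76 = 92.06 dB.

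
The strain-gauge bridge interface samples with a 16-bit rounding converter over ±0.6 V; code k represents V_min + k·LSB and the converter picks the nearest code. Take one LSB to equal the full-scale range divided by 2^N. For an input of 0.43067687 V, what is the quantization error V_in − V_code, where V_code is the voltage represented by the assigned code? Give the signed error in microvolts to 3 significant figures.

−5.50 µV

The full-scale span is 0.6 − (-0.6) = 1.2 V. LSB = 1.2 V / 2^16 ≈ 18.31 µV.
Position in LSBs: (0.43067687 − (-0.6)) × 65536/1.2 = 56288.6995; rounding gives k = 56289.
Reconstructed level: -0.6 + 56289 × 1.2/65536 V = 0.43068237305 V.
V_in − V_code = 0.43067687 − (0.43068237305) = −5.50 µV.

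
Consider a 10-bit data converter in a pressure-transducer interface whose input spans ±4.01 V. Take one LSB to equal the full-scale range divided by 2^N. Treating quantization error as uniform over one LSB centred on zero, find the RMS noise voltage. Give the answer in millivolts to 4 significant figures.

Span: 4.01 V − (-4.01 V) = 8.02 V.
LSB = 8.02 V ÷ 2^10 = 8.02/1024 V = 7.83203 mV.
For a uniform distribution on [−LSB/2, +LSB/2], V_rms = LSB/√12 = 7.83203 mV/3.4641 = 2.261 mV.

2.261 mV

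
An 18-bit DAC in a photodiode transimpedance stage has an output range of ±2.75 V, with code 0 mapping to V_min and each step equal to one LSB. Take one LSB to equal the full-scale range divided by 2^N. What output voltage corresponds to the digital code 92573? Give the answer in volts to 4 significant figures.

The full-scale span is 2.75 − (-2.75) = 5.5 V. LSB = 5.5 V / 2^18.
V_out = V_min + code × LSB = -2.75 V + 92573 × 5.5 V / 262144
      = -2.75 + 1.94226 = -0.807741 V.

-0.8077 V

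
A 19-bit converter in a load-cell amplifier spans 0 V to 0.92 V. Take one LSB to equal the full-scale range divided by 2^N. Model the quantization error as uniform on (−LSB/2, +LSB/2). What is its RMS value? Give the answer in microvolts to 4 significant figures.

Full-scale range = 0.92 V.
LSB = 0.92 V / 2^19 = 1.75476 µV.
σ_q = LSB/√12 = 1.75476 µV/3.4641 = 0.5066 µV.

0.5066 µV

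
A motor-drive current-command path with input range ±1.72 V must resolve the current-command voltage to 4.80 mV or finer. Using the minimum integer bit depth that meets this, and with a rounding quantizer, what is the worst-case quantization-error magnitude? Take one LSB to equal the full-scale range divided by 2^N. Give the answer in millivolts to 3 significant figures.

Full-scale range = 1.72 V − (-1.72 V) = 3.44 V.
Need 2^N ≥ 3.44 V / 4.80 mV = 716.7 → N_min = 10.
One LSB is 3.44 V / 1024 = 3.3594 mV.
Max error for round-to-nearest is LSB/2 = 1.68 mV.

1.68 mV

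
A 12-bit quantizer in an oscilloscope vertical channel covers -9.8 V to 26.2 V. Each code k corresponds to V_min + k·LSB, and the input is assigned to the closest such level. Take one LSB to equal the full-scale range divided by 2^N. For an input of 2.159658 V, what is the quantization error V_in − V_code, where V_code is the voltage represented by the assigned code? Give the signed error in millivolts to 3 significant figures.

−2.26 mV

Range = 26.2 − (-9.8) = 36 V. LSB = 36 V / 2^12 ≈ 8.789 mV.
(V_in − V_min)/LSB = (2.159658 − (-9.8)) × 4096/36 = 1360.7433 → nearest code k = 1361.
V_code = V_min + k × range/2^12 = -9.8 + 1361 × 36/4096 = 2.161914063 V.
Error = V_in − V_code = 2.159658 − (2.161914063) = −2.26 mV.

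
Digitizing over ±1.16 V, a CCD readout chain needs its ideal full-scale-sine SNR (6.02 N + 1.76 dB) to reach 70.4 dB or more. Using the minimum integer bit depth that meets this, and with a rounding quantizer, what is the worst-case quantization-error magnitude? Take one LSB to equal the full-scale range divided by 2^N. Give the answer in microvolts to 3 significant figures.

283 µV

The full-scale span is 1.16 − (-1.16) = 2.32 V.
Solving 6.02 N ≥ 70.4 − 1.76: N ≥ 11.402. Round up → N = 12.
LSB = 2.32 V / 2^12 = 0.56641 mV.
|e|_max = LSB/2 = 283 µV.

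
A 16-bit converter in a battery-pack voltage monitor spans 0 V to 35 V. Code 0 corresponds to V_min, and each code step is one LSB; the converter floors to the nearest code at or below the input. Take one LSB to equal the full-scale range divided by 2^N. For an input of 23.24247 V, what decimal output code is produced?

Full-scale range = 35 V. LSB = 35 V / 2^16 ≈ 0.5341 mV.
(V_in − V_min) × 2^16/range = (23.24247 − (0)) × 65536/35 = 43520.529.
Floor → code = 43520.

43520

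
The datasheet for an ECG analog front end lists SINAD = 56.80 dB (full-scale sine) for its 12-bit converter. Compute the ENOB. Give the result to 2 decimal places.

9.14 bits

ENOB = (SINAD − 1.76) / 6.02 = (56.80 − 1.76) / 6.02 = 55.04 / 6.02 = 9.1429.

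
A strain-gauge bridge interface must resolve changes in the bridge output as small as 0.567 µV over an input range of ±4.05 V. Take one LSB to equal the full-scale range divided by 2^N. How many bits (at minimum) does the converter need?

24 bits

Full-scale range = 4.05 V − (-4.05 V) = 8.1 V.
8.1 V / 0.567 µV = 1.429e7. Since 2^23 = 8388608 and 2^24 = 16777216, N = 24.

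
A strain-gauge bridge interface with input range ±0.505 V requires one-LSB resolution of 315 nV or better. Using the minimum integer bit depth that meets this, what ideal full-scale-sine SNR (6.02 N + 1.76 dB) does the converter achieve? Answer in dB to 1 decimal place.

Span: 0.505 V − (-0.505 V) = 1.01 V.
Required number of levels: 1.01/315 nV = 3.2063e6; smallest N with 2^N ≥ that is 22.
SNR = 6.02 × 22 + 1.76 = 134.20 dB.

134.2 dB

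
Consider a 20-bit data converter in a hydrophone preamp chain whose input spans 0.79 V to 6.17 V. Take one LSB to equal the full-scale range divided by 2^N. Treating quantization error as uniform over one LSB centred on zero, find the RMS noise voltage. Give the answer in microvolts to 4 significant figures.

1.481 µV

Span: 6.17 V − (0.79 V) = 5.38 V.
LSB = 5.38 V ÷ 2^20 = 5.38/1048576 V = 5.13077 µV.
V_rms = LSB/√12 = 5.13077 µV / √12 = 1.481 µV.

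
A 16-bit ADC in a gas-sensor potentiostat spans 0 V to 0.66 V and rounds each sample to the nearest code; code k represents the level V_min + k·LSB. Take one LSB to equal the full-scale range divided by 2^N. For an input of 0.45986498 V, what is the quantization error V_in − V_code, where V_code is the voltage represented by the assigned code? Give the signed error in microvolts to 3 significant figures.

Range is 0.66 V. LSB = 0.66 V / 2^16 ≈ 10.07 µV.
(V_in − V_min)/LSB = (0.45986498 − (0)) × 65536/0.66 = 45663.1990 → nearest code k = 45663.
V_code = V_min + k × range/2^16 = 0 + 45663 × 0.66/65536 = 0.45986297607 V.
V_in − V_code = 0.45986498 − (0.45986297607) = +2.00 µV.

+2.00 µV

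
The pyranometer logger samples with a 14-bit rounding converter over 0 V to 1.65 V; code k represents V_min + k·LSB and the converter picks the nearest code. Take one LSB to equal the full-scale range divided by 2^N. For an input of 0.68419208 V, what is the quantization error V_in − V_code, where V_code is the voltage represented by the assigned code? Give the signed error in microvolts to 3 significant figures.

−18.1 µV

V_FS = 1.65 V. LSB = 1.65 V / 2^14 ≈ 100.7 µV.
(0.68419208 − (0)) / LSB = 0.68419208 × 16384/1.65 = 6793.8200. Nearest integer: k = 6794.
V_code = V_min + k × range/2^14 = 0 + 6794 × 1.65/16384 = 0.68421020508 V.
Error = V_in − V_code = 0.68419208 − (0.68421020508) = −18.1 µV.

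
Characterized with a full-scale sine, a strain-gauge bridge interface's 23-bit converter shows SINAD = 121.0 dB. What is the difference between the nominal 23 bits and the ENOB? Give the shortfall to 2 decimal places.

N_eff = (121.0 − 1.76)/6.02 = 19.8073 bits.
Lost resolution: 23 − 19.8073 = 3.1927 bits.

3.19 bits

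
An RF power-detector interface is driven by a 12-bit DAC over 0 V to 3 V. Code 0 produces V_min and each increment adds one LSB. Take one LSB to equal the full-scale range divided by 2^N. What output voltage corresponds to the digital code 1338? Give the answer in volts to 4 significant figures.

Range is 3 V. LSB = 3 V / 2^12.
V_out = 0 + 1338 × (3/4096) V
      = 0 V + 0.979980 V = 0.979980 V.

0.9800 V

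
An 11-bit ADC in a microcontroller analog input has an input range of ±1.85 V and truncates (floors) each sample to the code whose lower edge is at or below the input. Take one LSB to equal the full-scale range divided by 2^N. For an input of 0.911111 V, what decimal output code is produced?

The full-scale span is 1.85 − (-1.85) = 3.7 V. LSB = 3.7 V / 2^11 ≈ 1.807 mV.
V_in − V_min = 0.911111 − (-1.85) = 2.761111 V.
Divide by LSB: 2.761111 × 2048/3.7 = 1528.3123.
Truncating gives code 1528.

1528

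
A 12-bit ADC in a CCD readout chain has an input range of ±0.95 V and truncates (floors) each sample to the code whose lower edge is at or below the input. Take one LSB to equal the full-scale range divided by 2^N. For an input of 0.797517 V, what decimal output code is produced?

Span: 0.95 V − (-0.95 V) = 1.9 V. LSB = 1.9 V / 2^12 ≈ 463.9 µV.
code = ⌊(V_in − V_min)/LSB⌋ = ⌊(V_in − V_min) × 2^12 / range⌋
     = ⌊(0.797517 − (-0.95)) × 4096 / 1.9⌋ = ⌊1.747517 × 4096/1.9⌋
     = ⌊3767.279⌋ = 3767.

3767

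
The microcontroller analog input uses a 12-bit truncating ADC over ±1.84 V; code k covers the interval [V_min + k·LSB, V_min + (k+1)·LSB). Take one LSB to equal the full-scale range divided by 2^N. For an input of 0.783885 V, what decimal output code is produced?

Full-scale range = 1.84 V − (-1.84 V) = 3.68 V. LSB = 3.68 V / 2^12 ≈ 0.8984 mV.
V_in − V_min = 0.783885 − (-1.84) = 2.623885 V.
Divide by LSB: 2.623885 × 4096/3.68 = 2920.4981.
Truncating gives code 2920.

2920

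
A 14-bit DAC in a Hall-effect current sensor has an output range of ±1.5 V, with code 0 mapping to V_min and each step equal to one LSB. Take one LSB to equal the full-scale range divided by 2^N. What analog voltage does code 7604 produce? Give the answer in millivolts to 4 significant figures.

Range = 1.5 − (-1.5) = 3 V. LSB = 3 V / 2^14.
V_out = V_min + code × LSB = -1.5 V + 7604 × 3 V / 16384
      = -1.5 V + 1.39233 V = -0.107666 V.

-107.7 mV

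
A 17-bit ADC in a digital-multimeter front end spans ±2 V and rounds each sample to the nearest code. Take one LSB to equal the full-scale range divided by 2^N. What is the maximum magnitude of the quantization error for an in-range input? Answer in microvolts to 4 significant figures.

The full-scale span is 2 − (-2) = 4 V.
Step size = 4/131072 V = 30.5176 µV.
Worst-case error for round-to-nearest is half an LSB: 15.26 µV.

15.26 µV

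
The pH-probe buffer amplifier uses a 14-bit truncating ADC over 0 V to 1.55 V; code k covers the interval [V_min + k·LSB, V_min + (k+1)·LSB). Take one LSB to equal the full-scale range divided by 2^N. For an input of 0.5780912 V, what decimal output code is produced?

Range is 1.55 V. LSB = 1.55 V / 2^14 ≈ 94.60 µV.
(V_in − V_min) × 2^14/range = (0.5780912 − (0)) × 16384/1.55 = 6110.610.
Floor → code = 6110.

6110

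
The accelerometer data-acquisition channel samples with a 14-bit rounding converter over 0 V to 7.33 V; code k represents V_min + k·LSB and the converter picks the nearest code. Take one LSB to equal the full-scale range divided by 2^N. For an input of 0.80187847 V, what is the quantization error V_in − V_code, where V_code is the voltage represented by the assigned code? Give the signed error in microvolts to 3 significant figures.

Range is 7.33 V. LSB = 7.33 V / 2^14 ≈ 447.4 µV.
(V_in − V_min)/LSB = (0.80187847 − (0)) × 16384/7.33 = 1792.3570 → nearest code k = 1792.
V_code = 0 + (1792/16384) × 7.33 = 0.80171875000 V.
V_in − V_code = 0.80187847 − (0.80171875000) = +160 µV.

+160 µV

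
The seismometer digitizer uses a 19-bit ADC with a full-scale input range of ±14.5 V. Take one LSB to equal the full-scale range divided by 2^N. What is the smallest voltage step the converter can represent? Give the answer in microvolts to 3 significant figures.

Span: 14.5 V − (-14.5 V) = 29 V.
Number of codes = 2^19 = 524288.
LSB = 29 V ÷ 2^19 = 29/524288 V = 55.3 µV.

55.3 µV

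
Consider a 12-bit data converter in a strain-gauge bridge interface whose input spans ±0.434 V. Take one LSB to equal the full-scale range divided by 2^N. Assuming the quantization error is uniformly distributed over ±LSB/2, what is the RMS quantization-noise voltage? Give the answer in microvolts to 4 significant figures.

The full-scale span is 0.434 − (-0.434) = 0.868 V.
LSB = 0.868 V / 2^12 = 211.914 µV.
RMS of a uniform error over width LSB is LSB/√12 = 61.17 µV.

61.17 µV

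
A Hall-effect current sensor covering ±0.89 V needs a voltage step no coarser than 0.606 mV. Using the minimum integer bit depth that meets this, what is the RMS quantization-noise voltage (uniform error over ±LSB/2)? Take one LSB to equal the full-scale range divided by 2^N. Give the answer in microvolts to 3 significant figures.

125 µV

The full-scale span is 0.89 − (-0.89) = 1.78 V.
Need 2^N ≥ 1.78 V / 0.606 mV = 2937 → N_min = 12.
Step size = 1.78/4096 V = 434.57 µV.
RMS noise = LSB/√12 = 125 µV.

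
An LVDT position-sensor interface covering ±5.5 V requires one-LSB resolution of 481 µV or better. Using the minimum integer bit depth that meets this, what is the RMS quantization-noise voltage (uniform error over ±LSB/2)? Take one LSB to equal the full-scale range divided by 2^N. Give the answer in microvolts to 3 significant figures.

96.9 µV

Range = 5.5 − (-5.5) = 11 V.
Need 2^N ≥ 11 V / 481 µV = 22870 → N_min = 15.
LSB = 11 V / 2^15 = 335.69 µV.
σ_q = LSB/√12 = 335.69 µV/3.4641 = 96.9 µV.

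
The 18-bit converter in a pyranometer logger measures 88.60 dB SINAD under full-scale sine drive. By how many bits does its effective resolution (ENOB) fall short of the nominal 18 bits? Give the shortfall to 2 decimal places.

Effective bits = (88.60 − 1.76)/6.02 = 14.4252.
Shortfall = 18 − 14.4252 = 3.5748 bits.

3.57 bits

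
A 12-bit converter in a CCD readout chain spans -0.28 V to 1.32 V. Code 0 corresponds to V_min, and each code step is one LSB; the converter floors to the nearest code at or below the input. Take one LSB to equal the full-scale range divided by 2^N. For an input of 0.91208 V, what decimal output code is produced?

3051

Full-scale range = 1.32 V − (-0.28 V) = 1.6 V. LSB = 1.6 V / 2^12 ≈ 390.6 µV.
code = ⌊(V_in − V_min)/LSB⌋ = ⌊(V_in − V_min) × 2^12 / range⌋
     = ⌊(0.91208 − (-0.28)) × 4096 / 1.6⌋ = ⌊1.19208 × 4096/1.6⌋
     = ⌊3051.725⌋ = 3051.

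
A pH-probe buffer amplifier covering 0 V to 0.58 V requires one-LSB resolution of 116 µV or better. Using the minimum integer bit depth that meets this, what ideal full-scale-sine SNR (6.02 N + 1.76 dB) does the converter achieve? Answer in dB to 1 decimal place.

Span = 0.58 V.
0.58 V / 116 µV = 5000. Since 2^12 = 4096 and 2^13 = 8192, N = 13.
6.02(13) + 1.76 = 80.02 dB.

80.0 dB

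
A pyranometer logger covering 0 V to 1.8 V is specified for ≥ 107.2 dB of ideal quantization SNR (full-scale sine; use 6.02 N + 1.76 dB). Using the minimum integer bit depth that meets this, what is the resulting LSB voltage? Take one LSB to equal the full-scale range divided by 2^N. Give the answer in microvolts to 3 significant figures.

6.87 µV

Span = 1.8 V.
6.02 N + 1.76 ≥ 107.2 gives N ≥ 17.515, so the minimum integer is 18.
LSB = 1.8 V / 2^18 = 6.87 µV.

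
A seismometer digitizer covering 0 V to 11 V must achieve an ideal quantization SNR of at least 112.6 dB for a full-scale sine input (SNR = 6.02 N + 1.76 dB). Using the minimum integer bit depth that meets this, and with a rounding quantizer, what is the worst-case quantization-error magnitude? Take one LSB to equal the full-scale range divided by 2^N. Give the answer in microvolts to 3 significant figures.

Span = 11 V.
Solving 6.02 N ≥ 112.6 − 1.76: N ≥ 18.412. Round up → N = 19.
One LSB is 11 V / 524288 = 20.981 µV.
|e|_max = LSB/2 = 10.5 µV.

10.5 µV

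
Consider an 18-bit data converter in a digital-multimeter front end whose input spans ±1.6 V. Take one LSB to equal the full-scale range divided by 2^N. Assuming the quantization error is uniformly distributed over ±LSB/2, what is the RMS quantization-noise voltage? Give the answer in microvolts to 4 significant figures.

The full-scale span is 1.6 − (-1.6) = 3.2 V.
Step size = 3.2/262144 V = 12.2070 µV.
For a uniform distribution on [−LSB/2, +LSB/2], V_rms = LSB/√12 = 12.2070 µV/3.4641 = 3.524 µV.

3.524 µV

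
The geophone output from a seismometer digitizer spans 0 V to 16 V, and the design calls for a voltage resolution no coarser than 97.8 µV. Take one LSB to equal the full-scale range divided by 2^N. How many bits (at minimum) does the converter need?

18 bits

V_FS = 16 V.
Need 2^N ≥ 16 V / 97.8 µV = 163600 → N_min = 18.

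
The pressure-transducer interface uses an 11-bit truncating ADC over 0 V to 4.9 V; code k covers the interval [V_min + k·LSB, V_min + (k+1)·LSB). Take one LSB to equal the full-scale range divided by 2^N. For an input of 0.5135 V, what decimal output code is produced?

214

Full-scale range = 4.9 V. LSB = 4.9 V / 2^11 ≈ 2.393 mV.
V_in − V_min = 0.5135 − (0) = 0.5135 V.
Divide by LSB: 0.5135 × 2048/4.9 = 214.6220.
Truncating gives code 214.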